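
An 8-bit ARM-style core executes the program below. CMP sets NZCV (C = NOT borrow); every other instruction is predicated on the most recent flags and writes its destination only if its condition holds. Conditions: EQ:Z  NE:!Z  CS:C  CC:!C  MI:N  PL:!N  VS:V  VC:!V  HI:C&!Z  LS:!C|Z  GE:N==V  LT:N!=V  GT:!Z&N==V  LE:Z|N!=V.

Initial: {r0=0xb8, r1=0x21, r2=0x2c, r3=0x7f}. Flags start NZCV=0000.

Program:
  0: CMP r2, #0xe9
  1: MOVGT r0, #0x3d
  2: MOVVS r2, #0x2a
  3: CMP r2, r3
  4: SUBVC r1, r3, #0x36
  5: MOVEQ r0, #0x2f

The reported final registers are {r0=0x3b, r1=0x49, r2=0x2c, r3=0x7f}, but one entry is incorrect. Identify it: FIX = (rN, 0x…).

FIX = (r0, 0x3d)

[0] flags=0000 → (cmp)
[1] flags=0000 GT?T → r0=0x3d
[2] flags=0000 VS?F → skip
[3] flags=1000 → (cmp)
[4] flags=1000 VC?T → r1=0x49
[5] flags=1000 EQ?F → skip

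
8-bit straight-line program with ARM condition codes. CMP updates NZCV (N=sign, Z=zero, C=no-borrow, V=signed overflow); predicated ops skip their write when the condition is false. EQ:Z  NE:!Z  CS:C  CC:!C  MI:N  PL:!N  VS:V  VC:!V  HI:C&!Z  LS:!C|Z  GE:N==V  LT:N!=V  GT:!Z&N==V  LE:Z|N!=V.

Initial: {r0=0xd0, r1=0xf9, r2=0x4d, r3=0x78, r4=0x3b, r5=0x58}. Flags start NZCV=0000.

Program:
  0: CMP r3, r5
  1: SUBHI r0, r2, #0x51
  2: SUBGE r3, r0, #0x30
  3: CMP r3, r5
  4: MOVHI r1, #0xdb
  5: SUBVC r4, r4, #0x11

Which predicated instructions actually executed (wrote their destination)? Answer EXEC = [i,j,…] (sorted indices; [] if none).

EXEC = [1,2,4]

0: ✓ CMP  NZCV=0010
1: ✓ SUBHI  r0←0xfc
2: ✓ SUBGE  r3←0xcc
3: ✓ CMP  NZCV=0011
4: ✓ MOVHI  r1←0xdb
5: · SUBVC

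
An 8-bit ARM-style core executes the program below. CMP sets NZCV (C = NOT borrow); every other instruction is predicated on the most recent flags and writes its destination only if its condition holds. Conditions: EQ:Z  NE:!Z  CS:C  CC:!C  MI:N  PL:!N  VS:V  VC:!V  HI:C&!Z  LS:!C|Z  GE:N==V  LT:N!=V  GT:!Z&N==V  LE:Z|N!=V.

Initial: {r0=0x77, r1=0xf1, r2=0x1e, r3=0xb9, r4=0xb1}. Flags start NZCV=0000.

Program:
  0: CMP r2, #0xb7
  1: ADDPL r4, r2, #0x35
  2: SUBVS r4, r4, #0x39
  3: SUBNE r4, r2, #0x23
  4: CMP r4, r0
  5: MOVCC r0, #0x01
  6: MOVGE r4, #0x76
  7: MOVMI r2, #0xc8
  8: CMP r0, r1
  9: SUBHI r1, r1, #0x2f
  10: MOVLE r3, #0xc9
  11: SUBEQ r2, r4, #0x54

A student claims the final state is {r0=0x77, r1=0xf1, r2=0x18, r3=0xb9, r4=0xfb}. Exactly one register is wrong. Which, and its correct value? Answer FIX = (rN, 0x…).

[0] flags=0000 → (cmp)
[1] flags=0000 PL?T → r4=0x53
[2] flags=0000 VS?F → skip
[3] flags=0000 NE?T → r4=0xfb
[4] flags=1010 → (cmp)
[5] flags=1010 CC?F → skip
[6] flags=1010 GE?F → skip
[7] flags=1010 MI?T → r2=0xc8
[8] flags=1001 → (cmp)
[9] flags=1001 HI?F → skip
[10] flags=1001 LE?F → skip
[11] flags=1001 EQ?F → skip

FIX = (r2, 0xc8)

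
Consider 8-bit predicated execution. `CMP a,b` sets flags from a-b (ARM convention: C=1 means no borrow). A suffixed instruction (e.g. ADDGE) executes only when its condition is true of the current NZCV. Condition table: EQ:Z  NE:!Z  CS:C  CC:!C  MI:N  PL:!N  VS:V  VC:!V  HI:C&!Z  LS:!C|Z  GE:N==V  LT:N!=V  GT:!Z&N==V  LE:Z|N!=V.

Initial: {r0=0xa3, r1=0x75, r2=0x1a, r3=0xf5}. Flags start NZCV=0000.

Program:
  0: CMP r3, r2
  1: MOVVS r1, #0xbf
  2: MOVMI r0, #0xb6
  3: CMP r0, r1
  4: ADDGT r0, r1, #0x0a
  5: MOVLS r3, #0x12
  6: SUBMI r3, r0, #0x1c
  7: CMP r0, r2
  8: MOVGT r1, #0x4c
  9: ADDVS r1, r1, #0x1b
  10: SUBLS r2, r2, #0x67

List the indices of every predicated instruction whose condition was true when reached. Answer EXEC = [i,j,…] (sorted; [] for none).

EXEC = [2]

[0] flags=1010 → (cmp)
[1] flags=1010 VS?F → skip
[2] flags=1010 MI?T → r0=0xb6
[3] flags=0011 → (cmp)
[4] flags=0011 GT?F → skip
[5] flags=0011 LS?F → skip
[6] flags=0011 MI?F → skip
[7] flags=1010 → (cmp)
[8] flags=1010 GT?F → skip
[9] flags=1010 VS?F → skip
[10] flags=1010 LS?F → skip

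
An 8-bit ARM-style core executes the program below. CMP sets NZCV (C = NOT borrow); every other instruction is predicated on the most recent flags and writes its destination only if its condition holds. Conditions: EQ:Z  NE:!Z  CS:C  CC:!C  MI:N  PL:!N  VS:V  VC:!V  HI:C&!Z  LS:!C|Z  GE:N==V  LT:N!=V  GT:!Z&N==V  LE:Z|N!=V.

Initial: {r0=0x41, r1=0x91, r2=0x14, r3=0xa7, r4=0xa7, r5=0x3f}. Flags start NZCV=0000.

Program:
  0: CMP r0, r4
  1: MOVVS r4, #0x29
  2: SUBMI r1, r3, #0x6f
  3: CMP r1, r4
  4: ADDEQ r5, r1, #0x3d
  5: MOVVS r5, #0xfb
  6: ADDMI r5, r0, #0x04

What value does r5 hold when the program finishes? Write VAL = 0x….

VAL = 0x3f

[0] flags=1001 → (cmp)
[1] flags=1001 VS?T → r4=0x29
[2] flags=1001 MI?T → r1=0x38
[3] flags=0010 → (cmp)
[4] flags=0010 EQ?F → skip
[5] flags=0010 VS?F → skip
[6] flags=0010 MI?F → skip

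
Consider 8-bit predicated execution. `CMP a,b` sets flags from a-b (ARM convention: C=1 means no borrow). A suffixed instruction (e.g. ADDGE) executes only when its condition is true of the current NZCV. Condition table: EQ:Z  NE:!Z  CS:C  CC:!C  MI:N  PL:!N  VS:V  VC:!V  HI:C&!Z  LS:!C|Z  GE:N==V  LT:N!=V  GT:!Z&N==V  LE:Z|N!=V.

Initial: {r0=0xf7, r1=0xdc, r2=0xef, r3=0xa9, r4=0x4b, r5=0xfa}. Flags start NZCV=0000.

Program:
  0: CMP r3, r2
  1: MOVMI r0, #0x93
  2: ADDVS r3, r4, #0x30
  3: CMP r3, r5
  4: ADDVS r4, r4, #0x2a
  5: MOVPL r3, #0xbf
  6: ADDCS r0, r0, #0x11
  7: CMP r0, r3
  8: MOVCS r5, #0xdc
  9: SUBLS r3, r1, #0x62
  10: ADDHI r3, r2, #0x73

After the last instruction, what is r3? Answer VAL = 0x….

VAL = 0x7a

0: ✓ CMP  NZCV=1000
1: ✓ MOVMI  r0←0x93
2: · ADDVS
3: ✓ CMP  NZCV=1000
4: · ADDVS
5: · MOVPL
6: · ADDCS
7: ✓ CMP  NZCV=1000
8: · MOVCS
9: ✓ SUBLS  r3←0x7a
10: · ADDHI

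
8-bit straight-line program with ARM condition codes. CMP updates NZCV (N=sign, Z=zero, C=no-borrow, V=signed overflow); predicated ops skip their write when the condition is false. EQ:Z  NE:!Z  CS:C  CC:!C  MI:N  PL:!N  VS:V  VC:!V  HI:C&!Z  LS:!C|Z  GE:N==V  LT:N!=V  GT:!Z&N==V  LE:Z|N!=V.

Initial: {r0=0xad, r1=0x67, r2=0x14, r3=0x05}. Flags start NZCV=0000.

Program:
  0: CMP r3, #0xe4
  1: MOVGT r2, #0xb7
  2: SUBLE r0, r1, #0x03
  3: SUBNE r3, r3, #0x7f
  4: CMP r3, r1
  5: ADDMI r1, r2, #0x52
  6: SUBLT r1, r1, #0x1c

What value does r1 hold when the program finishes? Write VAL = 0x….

[0] flags=0000 → (cmp)
[1] flags=0000 GT?T → r2=0xb7
[2] flags=0000 LE?F → skip
[3] flags=0000 NE?T → r3=0x86
[4] flags=0011 → (cmp)
[5] flags=0011 MI?F → skip
[6] flags=0011 LT?T → r1=0x4b

VAL = 0x4b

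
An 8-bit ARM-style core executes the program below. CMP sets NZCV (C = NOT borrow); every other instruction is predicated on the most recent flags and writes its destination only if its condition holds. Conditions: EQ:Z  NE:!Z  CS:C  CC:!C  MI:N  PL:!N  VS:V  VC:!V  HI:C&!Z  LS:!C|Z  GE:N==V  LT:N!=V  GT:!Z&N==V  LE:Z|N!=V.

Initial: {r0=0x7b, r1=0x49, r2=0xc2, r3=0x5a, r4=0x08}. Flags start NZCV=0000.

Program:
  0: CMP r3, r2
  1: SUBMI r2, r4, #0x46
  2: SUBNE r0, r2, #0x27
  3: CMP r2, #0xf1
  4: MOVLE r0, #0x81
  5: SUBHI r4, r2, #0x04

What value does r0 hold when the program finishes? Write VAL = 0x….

VAL = 0x81

[0] flags=1001 → (cmp)
[1] flags=1001 MI?T → r2=0xc2
[2] flags=1001 NE?T → r0=0x9b
[3] flags=1000 → (cmp)
[4] flags=1000 LE?T → r0=0x81
[5] flags=1000 HI?F → skip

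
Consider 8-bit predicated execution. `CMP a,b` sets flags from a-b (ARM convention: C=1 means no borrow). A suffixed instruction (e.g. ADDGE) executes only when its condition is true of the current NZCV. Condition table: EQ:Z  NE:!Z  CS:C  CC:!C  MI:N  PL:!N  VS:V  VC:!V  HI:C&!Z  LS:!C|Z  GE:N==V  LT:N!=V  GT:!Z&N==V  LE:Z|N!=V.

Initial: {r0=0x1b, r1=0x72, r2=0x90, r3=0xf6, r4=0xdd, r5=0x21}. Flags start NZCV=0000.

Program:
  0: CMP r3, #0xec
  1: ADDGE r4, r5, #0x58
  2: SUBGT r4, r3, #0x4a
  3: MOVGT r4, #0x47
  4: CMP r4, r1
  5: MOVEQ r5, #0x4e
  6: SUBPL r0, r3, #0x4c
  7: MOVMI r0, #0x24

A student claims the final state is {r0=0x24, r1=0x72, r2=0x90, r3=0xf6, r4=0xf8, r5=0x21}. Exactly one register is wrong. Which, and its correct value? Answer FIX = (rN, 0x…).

FIX = (r4, 0x47)

0: ✓ CMP  NZCV=0010
1: ✓ ADDGE  r4←0x79
2: ✓ SUBGT  r4←0xac
3: ✓ MOVGT  r4←0x47
4: ✓ CMP  NZCV=1000
5: · MOVEQ
6: · SUBPL
7: ✓ MOVMI  r0←0x24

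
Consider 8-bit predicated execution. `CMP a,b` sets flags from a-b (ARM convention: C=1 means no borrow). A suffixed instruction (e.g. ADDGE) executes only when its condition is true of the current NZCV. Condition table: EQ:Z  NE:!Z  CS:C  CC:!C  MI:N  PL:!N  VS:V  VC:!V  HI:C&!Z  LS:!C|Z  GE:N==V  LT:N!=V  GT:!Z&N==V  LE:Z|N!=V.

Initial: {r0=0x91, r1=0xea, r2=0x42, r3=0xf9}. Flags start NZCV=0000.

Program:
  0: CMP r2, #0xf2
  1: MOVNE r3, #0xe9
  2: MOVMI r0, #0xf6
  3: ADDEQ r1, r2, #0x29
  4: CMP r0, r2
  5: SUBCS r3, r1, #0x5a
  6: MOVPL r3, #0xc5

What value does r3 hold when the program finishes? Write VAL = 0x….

VAL = 0xc5

0: ✓ CMP  NZCV=0000
1: ✓ MOVNE  r3←0xe9
2: · MOVMI
3: · ADDEQ
4: ✓ CMP  NZCV=0011
5: ✓ SUBCS  r3←0x90
6: ✓ MOVPL  r3←0xc5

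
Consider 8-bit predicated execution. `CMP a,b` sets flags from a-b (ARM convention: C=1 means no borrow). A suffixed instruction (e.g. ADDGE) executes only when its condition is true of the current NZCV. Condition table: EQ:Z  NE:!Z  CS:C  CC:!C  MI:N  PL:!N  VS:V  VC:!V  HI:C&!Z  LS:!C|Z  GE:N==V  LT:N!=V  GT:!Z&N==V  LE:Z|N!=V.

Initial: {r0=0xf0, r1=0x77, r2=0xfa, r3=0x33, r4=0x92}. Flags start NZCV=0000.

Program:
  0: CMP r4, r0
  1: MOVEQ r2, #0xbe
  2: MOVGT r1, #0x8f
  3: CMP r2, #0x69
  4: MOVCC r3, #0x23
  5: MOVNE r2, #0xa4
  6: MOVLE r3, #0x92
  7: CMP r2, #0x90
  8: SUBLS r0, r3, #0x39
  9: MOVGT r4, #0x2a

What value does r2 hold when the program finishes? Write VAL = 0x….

0: ✓ CMP  NZCV=1000
1: · MOVEQ
2: · MOVGT
3: ✓ CMP  NZCV=1010
4: · MOVCC
5: ✓ MOVNE  r2←0xa4
6: ✓ MOVLE  r3←0x92
7: ✓ CMP  NZCV=0010
8: · SUBLS
9: ✓ MOVGT  r4←0x2a

VAL = 0xa4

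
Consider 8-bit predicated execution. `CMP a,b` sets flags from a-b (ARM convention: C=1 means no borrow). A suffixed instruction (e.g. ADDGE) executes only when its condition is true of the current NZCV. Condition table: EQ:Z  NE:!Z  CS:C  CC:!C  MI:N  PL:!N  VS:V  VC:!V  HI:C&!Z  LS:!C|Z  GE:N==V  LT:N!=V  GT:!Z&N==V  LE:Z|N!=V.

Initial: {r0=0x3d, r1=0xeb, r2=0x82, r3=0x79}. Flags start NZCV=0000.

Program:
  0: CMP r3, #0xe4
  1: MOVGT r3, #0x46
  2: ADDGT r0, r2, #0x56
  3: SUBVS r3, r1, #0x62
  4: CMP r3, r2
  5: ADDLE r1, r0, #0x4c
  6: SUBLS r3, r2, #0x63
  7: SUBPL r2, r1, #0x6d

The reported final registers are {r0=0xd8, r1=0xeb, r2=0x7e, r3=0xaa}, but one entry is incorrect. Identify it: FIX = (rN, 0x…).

FIX = (r3, 0x89)

[0] flags=1001 → (cmp)
[1] flags=1001 GT?T → r3=0x46
[2] flags=1001 GT?T → r0=0xd8
[3] flags=1001 VS?T → r3=0x89
[4] flags=0010 → (cmp)
[5] flags=0010 LE?F → skip
[6] flags=0010 LS?F → skip
[7] flags=0010 PL?T → r2=0x7e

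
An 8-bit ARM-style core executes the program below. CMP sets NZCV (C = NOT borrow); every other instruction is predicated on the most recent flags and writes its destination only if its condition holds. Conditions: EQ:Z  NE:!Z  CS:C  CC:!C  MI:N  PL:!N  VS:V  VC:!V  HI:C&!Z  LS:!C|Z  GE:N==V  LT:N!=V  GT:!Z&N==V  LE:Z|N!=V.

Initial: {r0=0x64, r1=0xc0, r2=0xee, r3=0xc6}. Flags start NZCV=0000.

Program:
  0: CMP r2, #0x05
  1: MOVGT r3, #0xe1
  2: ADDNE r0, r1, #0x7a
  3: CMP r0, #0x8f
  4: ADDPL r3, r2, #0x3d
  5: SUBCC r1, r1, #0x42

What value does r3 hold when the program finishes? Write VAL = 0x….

VAL = 0xc6

[0] flags=1010 → (cmp)
[1] flags=1010 GT?F → skip
[2] flags=1010 NE?T → r0=0x3a
[3] flags=1001 → (cmp)
[4] flags=1001 PL?F → skip
[5] flags=1001 CC?T → r1=0x7e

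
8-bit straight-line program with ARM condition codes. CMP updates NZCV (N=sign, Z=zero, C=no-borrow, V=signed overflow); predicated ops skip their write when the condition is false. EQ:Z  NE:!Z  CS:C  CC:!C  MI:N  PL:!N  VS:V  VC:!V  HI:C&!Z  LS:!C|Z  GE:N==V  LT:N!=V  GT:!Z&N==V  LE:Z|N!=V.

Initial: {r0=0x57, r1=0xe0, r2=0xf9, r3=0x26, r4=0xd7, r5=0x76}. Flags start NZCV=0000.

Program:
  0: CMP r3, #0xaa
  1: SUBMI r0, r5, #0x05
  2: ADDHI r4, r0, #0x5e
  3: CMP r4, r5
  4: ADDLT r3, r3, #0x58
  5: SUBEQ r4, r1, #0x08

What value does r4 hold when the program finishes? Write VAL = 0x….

[0] flags=0000 → (cmp)
[1] flags=0000 MI?F → skip
[2] flags=0000 HI?F → skip
[3] flags=0011 → (cmp)
[4] flags=0011 LT?T → r3=0x7e
[5] flags=0011 EQ?F → skip

VAL = 0xd7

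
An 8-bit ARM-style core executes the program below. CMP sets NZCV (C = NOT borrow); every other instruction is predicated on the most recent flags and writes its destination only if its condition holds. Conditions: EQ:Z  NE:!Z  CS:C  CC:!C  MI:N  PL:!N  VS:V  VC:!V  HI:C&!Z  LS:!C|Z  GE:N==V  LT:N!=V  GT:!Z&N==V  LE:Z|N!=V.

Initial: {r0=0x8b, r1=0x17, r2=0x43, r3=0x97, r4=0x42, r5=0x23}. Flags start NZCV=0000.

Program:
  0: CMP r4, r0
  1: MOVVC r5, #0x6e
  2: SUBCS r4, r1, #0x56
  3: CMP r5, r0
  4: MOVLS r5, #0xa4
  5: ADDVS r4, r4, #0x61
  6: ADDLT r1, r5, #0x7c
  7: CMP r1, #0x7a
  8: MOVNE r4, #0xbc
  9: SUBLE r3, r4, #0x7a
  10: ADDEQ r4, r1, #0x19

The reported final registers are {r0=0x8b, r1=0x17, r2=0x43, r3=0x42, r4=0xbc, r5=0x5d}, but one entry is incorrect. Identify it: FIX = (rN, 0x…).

FIX = (r5, 0xa4)

0: ✓ CMP  NZCV=1001
1: · MOVVC
2: · SUBCS
3: ✓ CMP  NZCV=1001
4: ✓ MOVLS  r5←0xa4
5: ✓ ADDVS  r4←0xa3
6: · ADDLT
7: ✓ CMP  NZCV=1000
8: ✓ MOVNE  r4←0xbc
9: ✓ SUBLE  r3←0x42
10: · ADDEQ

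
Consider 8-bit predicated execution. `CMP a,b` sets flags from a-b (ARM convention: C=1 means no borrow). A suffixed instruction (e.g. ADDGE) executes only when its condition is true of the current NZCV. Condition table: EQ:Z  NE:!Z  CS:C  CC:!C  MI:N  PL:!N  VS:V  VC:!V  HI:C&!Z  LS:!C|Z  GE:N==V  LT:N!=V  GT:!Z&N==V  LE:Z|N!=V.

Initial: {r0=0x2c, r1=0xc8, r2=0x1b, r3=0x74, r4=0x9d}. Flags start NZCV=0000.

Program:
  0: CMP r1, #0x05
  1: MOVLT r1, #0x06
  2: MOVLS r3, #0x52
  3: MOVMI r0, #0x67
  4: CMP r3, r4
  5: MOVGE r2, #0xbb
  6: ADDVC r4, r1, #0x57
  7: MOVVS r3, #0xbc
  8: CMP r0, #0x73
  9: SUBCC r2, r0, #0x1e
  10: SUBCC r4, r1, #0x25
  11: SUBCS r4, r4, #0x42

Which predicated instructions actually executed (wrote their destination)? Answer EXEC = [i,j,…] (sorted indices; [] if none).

EXEC = [1,3,5,7,9,10]

0: ✓ CMP  NZCV=1010
1: ✓ MOVLT  r1←0x06
2: · MOVLS
3: ✓ MOVMI  r0←0x67
4: ✓ CMP  NZCV=1001
5: ✓ MOVGE  r2←0xbb
6: · ADDVC
7: ✓ MOVVS  r3←0xbc
8: ✓ CMP  NZCV=1000
9: ✓ SUBCC  r2←0x49
10: ✓ SUBCC  r4←0xe1
11: · SUBCS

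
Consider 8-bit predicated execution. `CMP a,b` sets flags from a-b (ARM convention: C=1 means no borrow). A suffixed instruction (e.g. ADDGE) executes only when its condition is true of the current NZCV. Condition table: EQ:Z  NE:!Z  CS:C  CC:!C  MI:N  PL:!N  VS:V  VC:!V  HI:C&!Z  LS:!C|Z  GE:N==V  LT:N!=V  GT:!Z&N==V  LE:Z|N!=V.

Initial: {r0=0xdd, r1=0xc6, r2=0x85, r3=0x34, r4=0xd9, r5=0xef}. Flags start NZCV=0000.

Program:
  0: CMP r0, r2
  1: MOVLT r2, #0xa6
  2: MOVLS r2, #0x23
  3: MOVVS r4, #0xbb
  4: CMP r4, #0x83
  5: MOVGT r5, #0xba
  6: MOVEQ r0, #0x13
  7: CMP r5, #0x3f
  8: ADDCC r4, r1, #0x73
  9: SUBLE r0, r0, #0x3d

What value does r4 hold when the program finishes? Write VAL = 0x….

VAL = 0xd9

[0] flags=0010 → (cmp)
[1] flags=0010 LT?F → skip
[2] flags=0010 LS?F → skip
[3] flags=0010 VS?F → skip
[4] flags=0010 → (cmp)
[5] flags=0010 GT?T → r5=0xba
[6] flags=0010 EQ?F → skip
[7] flags=0011 → (cmp)
[8] flags=0011 CC?F → skip
[9] flags=0011 LE?T → r0=0xa0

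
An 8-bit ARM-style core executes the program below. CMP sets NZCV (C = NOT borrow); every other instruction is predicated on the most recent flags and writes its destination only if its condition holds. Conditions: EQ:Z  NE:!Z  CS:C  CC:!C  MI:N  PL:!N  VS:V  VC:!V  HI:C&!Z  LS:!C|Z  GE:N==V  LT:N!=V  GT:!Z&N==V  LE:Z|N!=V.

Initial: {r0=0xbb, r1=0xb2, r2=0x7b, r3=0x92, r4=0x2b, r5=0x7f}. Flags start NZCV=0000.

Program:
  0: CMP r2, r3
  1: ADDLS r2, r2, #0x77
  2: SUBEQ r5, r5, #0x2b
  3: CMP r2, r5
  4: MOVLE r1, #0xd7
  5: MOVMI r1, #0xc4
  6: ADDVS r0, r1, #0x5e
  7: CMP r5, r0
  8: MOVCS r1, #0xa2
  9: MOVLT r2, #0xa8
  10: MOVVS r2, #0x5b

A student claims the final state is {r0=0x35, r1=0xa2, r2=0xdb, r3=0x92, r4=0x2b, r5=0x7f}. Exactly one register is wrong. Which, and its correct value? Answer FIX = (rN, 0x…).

FIX = (r2, 0xf2)

[0] flags=1001 → (cmp)
[1] flags=1001 LS?T → r2=0xf2
[2] flags=1001 EQ?F → skip
[3] flags=0011 → (cmp)
[4] flags=0011 LE?T → r1=0xd7
[5] flags=0011 MI?F → skip
[6] flags=0011 VS?T → r0=0x35
[7] flags=0010 → (cmp)
[8] flags=0010 CS?T → r1=0xa2
[9] flags=0010 LT?F → skip
[10] flags=0010 VS?F → skip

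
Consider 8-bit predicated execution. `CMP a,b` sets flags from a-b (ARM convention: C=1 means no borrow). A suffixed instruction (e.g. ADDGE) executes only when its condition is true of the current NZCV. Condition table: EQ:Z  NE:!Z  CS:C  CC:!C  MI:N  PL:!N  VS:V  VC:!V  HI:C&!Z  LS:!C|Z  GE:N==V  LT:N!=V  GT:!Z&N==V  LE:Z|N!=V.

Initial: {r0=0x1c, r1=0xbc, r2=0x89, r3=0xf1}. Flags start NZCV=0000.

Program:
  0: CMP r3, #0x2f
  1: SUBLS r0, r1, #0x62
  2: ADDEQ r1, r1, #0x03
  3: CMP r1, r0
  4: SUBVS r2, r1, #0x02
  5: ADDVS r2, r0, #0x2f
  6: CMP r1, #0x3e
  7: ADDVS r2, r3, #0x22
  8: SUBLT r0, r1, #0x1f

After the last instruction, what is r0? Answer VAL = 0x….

0: ✓ CMP  NZCV=1010
1: · SUBLS
2: · ADDEQ
3: ✓ CMP  NZCV=1010
4: · SUBVS
5: · ADDVS
6: ✓ CMP  NZCV=0011
7: ✓ ADDVS  r2←0x13
8: ✓ SUBLT  r0←0x9d

VAL = 0x9d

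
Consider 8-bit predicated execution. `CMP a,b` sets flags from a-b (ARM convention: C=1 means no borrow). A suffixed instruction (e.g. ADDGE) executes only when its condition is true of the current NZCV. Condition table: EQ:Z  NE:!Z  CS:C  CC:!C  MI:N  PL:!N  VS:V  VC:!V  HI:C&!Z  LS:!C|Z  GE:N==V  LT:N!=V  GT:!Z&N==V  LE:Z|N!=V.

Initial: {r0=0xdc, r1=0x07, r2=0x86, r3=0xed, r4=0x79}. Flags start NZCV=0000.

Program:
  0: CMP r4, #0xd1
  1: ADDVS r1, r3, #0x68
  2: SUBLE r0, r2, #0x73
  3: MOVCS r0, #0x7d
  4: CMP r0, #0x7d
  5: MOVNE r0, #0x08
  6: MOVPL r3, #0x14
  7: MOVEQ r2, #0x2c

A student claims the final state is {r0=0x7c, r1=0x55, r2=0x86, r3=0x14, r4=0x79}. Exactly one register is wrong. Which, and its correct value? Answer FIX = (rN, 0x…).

FIX = (r0, 0x08)

0: ✓ CMP  NZCV=1001
1: ✓ ADDVS  r1←0x55
2: · SUBLE
3: · MOVCS
4: ✓ CMP  NZCV=0011
5: ✓ MOVNE  r0←0x08
6: ✓ MOVPL  r3←0x14
7: · MOVEQ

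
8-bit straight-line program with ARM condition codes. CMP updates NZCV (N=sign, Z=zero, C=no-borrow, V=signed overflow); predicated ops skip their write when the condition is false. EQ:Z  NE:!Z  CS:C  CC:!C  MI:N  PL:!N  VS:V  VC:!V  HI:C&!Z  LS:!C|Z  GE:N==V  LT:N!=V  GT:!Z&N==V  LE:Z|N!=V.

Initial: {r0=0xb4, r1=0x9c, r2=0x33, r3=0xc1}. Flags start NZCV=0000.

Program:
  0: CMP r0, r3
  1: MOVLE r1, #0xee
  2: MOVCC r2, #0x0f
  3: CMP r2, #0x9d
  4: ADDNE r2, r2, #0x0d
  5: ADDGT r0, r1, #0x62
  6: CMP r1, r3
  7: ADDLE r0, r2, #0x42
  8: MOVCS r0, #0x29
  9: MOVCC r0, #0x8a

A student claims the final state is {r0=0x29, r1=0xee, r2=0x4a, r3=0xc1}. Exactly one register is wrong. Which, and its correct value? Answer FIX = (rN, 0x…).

0: ✓ CMP  NZCV=1000
1: ✓ MOVLE  r1←0xee
2: ✓ MOVCC  r2←0x0f
3: ✓ CMP  NZCV=0000
4: ✓ ADDNE  r2←0x1c
5: ✓ ADDGT  r0←0x50
6: ✓ CMP  NZCV=0010
7: · ADDLE
8: ✓ MOVCS  r0←0x29
9: · MOVCC

FIX = (r2, 0x1c)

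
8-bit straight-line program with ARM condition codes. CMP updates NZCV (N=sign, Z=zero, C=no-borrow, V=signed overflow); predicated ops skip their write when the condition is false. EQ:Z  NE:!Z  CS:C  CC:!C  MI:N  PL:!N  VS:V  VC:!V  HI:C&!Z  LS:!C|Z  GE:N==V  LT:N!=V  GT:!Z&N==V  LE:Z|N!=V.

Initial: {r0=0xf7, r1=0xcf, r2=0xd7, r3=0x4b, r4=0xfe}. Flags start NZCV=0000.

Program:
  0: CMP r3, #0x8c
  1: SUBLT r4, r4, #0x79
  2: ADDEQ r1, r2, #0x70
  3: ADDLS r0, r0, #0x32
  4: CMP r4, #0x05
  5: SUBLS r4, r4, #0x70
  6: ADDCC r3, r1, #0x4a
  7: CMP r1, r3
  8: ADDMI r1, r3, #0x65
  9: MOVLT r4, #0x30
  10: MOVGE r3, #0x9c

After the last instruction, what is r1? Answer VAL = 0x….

[0] flags=1001 → (cmp)
[1] flags=1001 LT?F → skip
[2] flags=1001 EQ?F → skip
[3] flags=1001 LS?T → r0=0x29
[4] flags=1010 → (cmp)
[5] flags=1010 LS?F → skip
[6] flags=1010 CC?F → skip
[7] flags=1010 → (cmp)
[8] flags=1010 MI?T → r1=0xb0
[9] flags=1010 LT?T → r4=0x30
[10] flags=1010 GE?F → skip

VAL = 0xb0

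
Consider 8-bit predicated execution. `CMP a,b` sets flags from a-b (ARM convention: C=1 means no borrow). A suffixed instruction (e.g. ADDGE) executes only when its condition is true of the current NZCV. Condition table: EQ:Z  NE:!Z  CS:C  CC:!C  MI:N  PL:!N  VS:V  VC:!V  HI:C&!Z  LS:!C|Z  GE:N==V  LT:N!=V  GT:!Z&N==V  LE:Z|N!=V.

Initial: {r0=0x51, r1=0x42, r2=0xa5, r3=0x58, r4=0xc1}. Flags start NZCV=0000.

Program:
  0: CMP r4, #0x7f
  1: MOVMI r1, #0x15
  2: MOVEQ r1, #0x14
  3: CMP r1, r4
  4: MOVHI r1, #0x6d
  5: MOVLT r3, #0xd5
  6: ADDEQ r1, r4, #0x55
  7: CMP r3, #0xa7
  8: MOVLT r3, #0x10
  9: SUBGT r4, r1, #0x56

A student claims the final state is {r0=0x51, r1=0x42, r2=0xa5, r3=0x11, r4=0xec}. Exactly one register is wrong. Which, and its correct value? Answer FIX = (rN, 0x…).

FIX = (r3, 0x58)

[0] flags=0011 → (cmp)
[1] flags=0011 MI?F → skip
[2] flags=0011 EQ?F → skip
[3] flags=1001 → (cmp)
[4] flags=1001 HI?F → skip
[5] flags=1001 LT?F → skip
[6] flags=1001 EQ?F → skip
[7] flags=1001 → (cmp)
[8] flags=1001 LT?F → skip
[9] flags=1001 GT?T → r4=0xec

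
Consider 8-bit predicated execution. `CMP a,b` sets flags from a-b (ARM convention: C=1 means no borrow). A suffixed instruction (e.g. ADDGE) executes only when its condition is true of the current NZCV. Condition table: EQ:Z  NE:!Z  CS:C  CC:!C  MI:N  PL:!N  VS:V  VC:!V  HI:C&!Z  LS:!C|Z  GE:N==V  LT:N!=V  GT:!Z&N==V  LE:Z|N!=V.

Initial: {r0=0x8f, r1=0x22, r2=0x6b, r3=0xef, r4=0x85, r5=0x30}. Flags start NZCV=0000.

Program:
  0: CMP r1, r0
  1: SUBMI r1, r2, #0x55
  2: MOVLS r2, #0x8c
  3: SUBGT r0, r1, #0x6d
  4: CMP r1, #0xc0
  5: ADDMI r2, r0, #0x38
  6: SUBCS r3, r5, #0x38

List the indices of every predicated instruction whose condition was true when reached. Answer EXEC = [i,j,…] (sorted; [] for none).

[0] flags=1001 → (cmp)
[1] flags=1001 MI?T → r1=0x16
[2] flags=1001 LS?T → r2=0x8c
[3] flags=1001 GT?T → r0=0xa9
[4] flags=0000 → (cmp)
[5] flags=0000 MI?F → skip
[6] flags=0000 CS?F → skip

EXEC = [1,2,3]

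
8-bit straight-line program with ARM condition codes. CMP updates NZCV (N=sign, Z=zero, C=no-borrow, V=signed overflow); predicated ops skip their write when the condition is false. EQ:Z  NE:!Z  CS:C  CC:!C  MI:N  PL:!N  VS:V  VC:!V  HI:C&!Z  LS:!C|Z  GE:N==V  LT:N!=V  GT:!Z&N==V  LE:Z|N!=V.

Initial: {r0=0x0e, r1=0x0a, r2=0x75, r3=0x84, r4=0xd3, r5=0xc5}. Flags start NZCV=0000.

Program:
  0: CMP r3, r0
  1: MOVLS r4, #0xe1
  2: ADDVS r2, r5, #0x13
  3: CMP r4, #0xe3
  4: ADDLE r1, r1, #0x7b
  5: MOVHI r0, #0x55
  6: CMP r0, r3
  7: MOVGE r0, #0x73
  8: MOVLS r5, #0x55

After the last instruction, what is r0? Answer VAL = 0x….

VAL = 0x73

[0] flags=0011 → (cmp)
[1] flags=0011 LS?F → skip
[2] flags=0011 VS?T → r2=0xd8
[3] flags=1000 → (cmp)
[4] flags=1000 LE?T → r1=0x85
[5] flags=1000 HI?F → skip
[6] flags=1001 → (cmp)
[7] flags=1001 GE?T → r0=0x73
[8] flags=1001 LS?T → r5=0x55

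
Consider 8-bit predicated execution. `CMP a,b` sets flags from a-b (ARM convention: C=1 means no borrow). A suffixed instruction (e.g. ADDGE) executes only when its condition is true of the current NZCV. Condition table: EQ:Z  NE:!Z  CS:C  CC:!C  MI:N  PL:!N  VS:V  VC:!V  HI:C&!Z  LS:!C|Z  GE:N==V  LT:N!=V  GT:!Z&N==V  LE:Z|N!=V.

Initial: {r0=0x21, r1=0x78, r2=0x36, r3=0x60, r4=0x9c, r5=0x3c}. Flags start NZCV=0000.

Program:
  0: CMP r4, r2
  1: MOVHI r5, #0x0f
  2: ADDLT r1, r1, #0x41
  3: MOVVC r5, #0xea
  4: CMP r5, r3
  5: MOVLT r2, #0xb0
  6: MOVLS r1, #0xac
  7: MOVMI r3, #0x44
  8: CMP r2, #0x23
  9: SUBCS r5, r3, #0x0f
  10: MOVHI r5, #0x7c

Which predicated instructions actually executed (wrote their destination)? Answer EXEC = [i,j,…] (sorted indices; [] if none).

0: ✓ CMP  NZCV=0011
1: ✓ MOVHI  r5←0x0f
2: ✓ ADDLT  r1←0xb9
3: · MOVVC
4: ✓ CMP  NZCV=1000
5: ✓ MOVLT  r2←0xb0
6: ✓ MOVLS  r1←0xac
7: ✓ MOVMI  r3←0x44
8: ✓ CMP  NZCV=1010
9: ✓ SUBCS  r5←0x35
10: ✓ MOVHI  r5←0x7c

EXEC = [1,2,5,6,7,9,10]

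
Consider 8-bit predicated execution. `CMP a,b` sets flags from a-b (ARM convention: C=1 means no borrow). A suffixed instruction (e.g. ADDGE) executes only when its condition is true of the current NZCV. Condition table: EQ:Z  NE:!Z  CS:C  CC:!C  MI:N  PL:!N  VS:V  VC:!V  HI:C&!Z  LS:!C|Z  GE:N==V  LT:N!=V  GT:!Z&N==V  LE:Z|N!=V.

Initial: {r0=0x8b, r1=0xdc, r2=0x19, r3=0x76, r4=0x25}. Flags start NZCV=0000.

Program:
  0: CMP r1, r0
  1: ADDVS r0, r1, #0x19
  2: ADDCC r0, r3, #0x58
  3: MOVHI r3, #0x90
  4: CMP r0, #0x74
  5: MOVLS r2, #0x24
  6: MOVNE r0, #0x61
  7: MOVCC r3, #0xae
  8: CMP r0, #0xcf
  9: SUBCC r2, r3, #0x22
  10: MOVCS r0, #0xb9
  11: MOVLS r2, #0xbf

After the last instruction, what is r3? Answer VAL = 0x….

0: ✓ CMP  NZCV=0010
1: · ADDVS
2: · ADDCC
3: ✓ MOVHI  r3←0x90
4: ✓ CMP  NZCV=0011
5: · MOVLS
6: ✓ MOVNE  r0←0x61
7: · MOVCC
8: ✓ CMP  NZCV=1001
9: ✓ SUBCC  r2←0x6e
10: · MOVCS
11: ✓ MOVLS  r2←0xbf

VAL = 0x90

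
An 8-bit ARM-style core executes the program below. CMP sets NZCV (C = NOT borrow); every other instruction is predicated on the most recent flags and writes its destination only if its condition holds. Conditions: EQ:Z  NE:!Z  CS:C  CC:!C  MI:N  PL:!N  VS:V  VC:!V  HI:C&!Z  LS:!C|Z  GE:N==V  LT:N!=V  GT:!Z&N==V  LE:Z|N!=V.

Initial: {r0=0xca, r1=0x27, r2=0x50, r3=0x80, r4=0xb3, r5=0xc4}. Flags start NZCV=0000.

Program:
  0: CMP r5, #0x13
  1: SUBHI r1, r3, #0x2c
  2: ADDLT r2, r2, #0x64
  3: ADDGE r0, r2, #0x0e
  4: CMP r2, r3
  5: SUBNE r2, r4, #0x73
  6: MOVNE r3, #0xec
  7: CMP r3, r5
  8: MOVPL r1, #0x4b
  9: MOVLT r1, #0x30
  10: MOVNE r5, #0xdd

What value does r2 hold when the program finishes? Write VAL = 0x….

VAL = 0x40

[0] flags=1010 → (cmp)
[1] flags=1010 HI?T → r1=0x54
[2] flags=1010 LT?T → r2=0xb4
[3] flags=1010 GE?F → skip
[4] flags=0010 → (cmp)
[5] flags=0010 NE?T → r2=0x40
[6] flags=0010 NE?T → r3=0xec
[7] flags=0010 → (cmp)
[8] flags=0010 PL?T → r1=0x4b
[9] flags=0010 LT?F → skip
[10] flags=0010 NE?T → r5=0xdd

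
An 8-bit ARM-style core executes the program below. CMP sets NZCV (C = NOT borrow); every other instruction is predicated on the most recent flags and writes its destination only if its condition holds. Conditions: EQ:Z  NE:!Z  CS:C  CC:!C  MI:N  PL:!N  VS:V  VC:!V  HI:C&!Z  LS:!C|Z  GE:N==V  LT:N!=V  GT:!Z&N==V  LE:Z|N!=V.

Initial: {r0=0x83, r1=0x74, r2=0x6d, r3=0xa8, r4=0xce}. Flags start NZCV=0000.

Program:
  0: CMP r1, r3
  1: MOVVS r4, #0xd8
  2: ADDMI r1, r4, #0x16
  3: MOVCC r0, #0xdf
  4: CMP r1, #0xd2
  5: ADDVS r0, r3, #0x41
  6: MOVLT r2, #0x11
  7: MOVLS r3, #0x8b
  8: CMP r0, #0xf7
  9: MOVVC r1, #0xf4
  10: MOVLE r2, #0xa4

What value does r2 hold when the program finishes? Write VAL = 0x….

[0] flags=1001 → (cmp)
[1] flags=1001 VS?T → r4=0xd8
[2] flags=1001 MI?T → r1=0xee
[3] flags=1001 CC?T → r0=0xdf
[4] flags=0010 → (cmp)
[5] flags=0010 VS?F → skip
[6] flags=0010 LT?F → skip
[7] flags=0010 LS?F → skip
[8] flags=1000 → (cmp)
[9] flags=1000 VC?T → r1=0xf4
[10] flags=1000 LE?T → r2=0xa4

VAL = 0xa4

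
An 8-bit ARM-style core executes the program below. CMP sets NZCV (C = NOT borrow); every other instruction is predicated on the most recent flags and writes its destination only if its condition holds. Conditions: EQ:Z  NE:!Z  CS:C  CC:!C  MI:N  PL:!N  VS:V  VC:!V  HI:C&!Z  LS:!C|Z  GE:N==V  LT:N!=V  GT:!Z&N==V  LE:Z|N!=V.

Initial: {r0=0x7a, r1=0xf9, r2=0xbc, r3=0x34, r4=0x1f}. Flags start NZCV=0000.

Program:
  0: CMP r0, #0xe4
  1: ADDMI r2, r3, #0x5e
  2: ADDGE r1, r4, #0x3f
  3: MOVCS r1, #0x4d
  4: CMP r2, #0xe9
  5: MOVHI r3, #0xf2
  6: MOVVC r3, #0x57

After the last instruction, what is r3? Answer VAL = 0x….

[0] flags=1001 → (cmp)
[1] flags=1001 MI?T → r2=0x92
[2] flags=1001 GE?T → r1=0x5e
[3] flags=1001 CS?F → skip
[4] flags=1000 → (cmp)
[5] flags=1000 HI?F → skip
[6] flags=1000 VC?T → r3=0x57

VAL = 0x57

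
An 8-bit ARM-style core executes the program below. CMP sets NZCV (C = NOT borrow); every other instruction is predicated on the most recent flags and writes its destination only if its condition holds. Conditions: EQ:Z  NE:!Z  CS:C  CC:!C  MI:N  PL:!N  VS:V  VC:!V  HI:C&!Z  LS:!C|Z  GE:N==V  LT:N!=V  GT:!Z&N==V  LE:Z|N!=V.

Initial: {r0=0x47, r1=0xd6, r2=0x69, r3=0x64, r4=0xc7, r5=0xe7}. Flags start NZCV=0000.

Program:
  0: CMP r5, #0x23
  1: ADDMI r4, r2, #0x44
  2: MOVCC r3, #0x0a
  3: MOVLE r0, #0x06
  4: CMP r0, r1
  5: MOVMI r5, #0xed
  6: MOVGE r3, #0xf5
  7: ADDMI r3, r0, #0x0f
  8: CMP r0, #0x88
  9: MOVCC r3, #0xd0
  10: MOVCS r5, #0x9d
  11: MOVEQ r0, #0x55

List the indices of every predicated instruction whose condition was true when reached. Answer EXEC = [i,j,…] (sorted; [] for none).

0: ✓ CMP  NZCV=1010
1: ✓ ADDMI  r4←0xad
2: · MOVCC
3: ✓ MOVLE  r0←0x06
4: ✓ CMP  NZCV=0000
5: · MOVMI
6: ✓ MOVGE  r3←0xf5
7: · ADDMI
8: ✓ CMP  NZCV=0000
9: ✓ MOVCC  r3←0xd0
10: · MOVCS
11: · MOVEQ

EXEC = [1,3,6,9]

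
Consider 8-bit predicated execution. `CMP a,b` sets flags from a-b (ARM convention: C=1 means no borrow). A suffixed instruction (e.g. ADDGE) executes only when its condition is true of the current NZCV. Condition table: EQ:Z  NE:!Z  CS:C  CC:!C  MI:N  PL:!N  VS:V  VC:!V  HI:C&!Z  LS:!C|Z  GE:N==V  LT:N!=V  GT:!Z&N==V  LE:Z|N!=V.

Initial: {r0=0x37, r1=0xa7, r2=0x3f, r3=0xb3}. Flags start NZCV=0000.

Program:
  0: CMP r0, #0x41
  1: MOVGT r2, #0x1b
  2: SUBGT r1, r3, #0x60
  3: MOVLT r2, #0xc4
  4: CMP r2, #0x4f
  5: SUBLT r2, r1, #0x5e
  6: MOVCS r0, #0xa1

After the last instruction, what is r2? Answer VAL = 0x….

[0] flags=1000 → (cmp)
[1] flags=1000 GT?F → skip
[2] flags=1000 GT?F → skip
[3] flags=1000 LT?T → r2=0xc4
[4] flags=0011 → (cmp)
[5] flags=0011 LT?T → r2=0x49
[6] flags=0011 CS?T → r0=0xa1

VAL = 0x49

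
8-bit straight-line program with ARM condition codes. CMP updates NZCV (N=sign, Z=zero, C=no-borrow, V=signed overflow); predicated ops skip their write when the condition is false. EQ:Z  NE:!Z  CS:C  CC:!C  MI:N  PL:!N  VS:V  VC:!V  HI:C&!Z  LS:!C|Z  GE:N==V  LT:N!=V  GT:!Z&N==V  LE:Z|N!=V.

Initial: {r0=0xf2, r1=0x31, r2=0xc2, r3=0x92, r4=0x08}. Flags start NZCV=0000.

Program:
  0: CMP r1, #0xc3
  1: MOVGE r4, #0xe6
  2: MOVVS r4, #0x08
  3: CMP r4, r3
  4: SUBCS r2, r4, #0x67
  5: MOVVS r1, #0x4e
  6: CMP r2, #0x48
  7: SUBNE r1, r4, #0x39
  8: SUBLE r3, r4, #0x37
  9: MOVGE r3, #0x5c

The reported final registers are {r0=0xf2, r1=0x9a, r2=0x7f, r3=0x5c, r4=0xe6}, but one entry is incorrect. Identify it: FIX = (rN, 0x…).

0: ✓ CMP  NZCV=0000
1: ✓ MOVGE  r4←0xe6
2: · MOVVS
3: ✓ CMP  NZCV=0010
4: ✓ SUBCS  r2←0x7f
5: · MOVVS
6: ✓ CMP  NZCV=0010
7: ✓ SUBNE  r1←0xad
8: · SUBLE
9: ✓ MOVGE  r3←0x5c

FIX = (r1, 0xad)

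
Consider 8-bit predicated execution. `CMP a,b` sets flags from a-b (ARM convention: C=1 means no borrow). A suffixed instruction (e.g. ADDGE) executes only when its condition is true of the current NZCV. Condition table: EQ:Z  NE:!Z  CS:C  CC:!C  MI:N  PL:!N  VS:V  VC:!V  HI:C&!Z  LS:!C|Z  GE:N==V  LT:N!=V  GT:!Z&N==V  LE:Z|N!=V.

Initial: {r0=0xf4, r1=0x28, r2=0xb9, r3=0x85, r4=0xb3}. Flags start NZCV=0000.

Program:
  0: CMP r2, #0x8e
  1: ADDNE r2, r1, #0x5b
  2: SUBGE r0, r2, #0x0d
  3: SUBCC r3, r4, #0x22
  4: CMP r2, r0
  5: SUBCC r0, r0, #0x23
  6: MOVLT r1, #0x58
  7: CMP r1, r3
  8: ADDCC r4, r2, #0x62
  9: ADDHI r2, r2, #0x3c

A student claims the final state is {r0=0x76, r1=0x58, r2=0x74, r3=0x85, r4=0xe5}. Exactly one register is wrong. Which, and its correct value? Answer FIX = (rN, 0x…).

FIX = (r2, 0x83)

0: ✓ CMP  NZCV=0010
1: ✓ ADDNE  r2←0x83
2: ✓ SUBGE  r0←0x76
3: · SUBCC
4: ✓ CMP  NZCV=0011
5: · SUBCC
6: ✓ MOVLT  r1←0x58
7: ✓ CMP  NZCV=1001
8: ✓ ADDCC  r4←0xe5
9: · ADDHI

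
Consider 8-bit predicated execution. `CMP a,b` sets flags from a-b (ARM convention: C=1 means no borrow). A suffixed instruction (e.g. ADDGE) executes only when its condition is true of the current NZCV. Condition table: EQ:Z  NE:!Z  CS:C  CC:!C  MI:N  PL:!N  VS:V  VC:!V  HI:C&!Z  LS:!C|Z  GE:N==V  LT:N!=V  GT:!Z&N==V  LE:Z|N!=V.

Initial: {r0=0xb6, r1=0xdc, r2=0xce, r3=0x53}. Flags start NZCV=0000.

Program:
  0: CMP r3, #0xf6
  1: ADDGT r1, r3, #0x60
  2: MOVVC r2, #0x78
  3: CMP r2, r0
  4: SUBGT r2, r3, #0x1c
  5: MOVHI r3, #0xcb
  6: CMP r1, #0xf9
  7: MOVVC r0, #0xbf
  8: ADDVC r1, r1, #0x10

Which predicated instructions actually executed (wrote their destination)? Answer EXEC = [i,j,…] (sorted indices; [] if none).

EXEC = [1,2,4,7,8]

[0] flags=0000 → (cmp)
[1] flags=0000 GT?T → r1=0xb3
[2] flags=0000 VC?T → r2=0x78
[3] flags=1001 → (cmp)
[4] flags=1001 GT?T → r2=0x37
[5] flags=1001 HI?F → skip
[6] flags=1000 → (cmp)
[7] flags=1000 VC?T → r0=0xbf
[8] flags=1000 VC?T → r1=0xc3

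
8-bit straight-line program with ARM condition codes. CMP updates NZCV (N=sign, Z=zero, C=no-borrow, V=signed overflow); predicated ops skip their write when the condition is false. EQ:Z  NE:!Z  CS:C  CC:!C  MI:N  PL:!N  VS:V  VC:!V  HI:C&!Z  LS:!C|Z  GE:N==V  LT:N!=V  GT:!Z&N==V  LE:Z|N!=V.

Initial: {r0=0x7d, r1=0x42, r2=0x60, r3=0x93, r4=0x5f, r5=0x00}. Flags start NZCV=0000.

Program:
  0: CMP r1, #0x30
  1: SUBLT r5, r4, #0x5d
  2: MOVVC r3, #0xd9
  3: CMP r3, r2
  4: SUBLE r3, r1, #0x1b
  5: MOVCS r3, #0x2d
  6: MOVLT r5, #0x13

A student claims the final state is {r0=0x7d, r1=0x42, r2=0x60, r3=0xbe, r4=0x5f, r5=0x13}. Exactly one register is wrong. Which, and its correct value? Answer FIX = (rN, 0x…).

FIX = (r3, 0x2d)

[0] flags=0010 → (cmp)
[1] flags=0010 LT?F → skip
[2] flags=0010 VC?T → r3=0xd9
[3] flags=0011 → (cmp)
[4] flags=0011 LE?T → r3=0x27
[5] flags=0011 CS?T → r3=0x2d
[6] flags=0011 LT?T → r5=0x13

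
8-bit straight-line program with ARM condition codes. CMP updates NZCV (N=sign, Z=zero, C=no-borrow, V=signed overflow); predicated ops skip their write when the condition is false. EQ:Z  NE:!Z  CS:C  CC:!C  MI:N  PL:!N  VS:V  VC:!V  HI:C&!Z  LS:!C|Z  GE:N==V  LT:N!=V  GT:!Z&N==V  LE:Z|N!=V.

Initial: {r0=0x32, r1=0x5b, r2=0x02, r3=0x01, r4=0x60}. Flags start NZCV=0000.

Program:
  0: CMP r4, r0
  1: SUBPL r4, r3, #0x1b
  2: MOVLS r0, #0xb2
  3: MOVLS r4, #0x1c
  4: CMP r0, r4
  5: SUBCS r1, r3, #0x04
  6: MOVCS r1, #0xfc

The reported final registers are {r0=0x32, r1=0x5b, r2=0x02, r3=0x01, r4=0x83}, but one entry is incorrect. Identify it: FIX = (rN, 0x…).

0: ✓ CMP  NZCV=0010
1: ✓ SUBPL  r4←0xe6
2: · MOVLS
3: · MOVLS
4: ✓ CMP  NZCV=0000
5: · SUBCS
6: · MOVCS

FIX = (r4, 0xe6)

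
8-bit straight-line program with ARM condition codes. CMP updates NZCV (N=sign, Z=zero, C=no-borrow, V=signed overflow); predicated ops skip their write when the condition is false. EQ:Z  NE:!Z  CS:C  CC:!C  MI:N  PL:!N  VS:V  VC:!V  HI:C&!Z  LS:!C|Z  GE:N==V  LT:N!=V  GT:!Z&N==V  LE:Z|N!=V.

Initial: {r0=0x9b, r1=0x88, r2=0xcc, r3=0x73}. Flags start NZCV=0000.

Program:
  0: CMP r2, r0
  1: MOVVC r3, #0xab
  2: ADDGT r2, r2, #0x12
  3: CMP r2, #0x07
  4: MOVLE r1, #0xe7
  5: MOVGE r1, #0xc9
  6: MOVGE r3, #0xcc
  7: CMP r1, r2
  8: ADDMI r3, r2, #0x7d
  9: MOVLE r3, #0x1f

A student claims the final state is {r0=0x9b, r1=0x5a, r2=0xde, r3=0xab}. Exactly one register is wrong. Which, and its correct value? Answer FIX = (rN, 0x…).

FIX = (r1, 0xe7)

[0] flags=0010 → (cmp)
[1] flags=0010 VC?T → r3=0xab
[2] flags=0010 GT?T → r2=0xde
[3] flags=1010 → (cmp)
[4] flags=1010 LE?T → r1=0xe7
[5] flags=1010 GE?F → skip
[6] flags=1010 GE?F → skip
[7] flags=0010 → (cmp)
[8] flags=0010 MI?F → skip
[9] flags=0010 LE?F → skip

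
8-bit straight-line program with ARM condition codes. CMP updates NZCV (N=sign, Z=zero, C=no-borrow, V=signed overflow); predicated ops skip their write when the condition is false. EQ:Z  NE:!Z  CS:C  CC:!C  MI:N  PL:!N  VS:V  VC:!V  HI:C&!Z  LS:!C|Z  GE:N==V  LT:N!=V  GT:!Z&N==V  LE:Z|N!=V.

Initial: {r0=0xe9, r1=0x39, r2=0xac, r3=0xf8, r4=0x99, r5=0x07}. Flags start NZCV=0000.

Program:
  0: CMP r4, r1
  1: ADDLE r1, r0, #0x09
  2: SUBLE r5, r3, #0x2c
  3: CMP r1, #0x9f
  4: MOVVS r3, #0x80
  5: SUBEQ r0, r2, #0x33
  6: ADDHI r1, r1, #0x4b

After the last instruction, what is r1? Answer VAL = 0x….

VAL = 0x3d

0: ✓ CMP  NZCV=0011
1: ✓ ADDLE  r1←0xf2
2: ✓ SUBLE  r5←0xcc
3: ✓ CMP  NZCV=0010
4: · MOVVS
5: · SUBEQ
6: ✓ ADDHI  r1←0x3d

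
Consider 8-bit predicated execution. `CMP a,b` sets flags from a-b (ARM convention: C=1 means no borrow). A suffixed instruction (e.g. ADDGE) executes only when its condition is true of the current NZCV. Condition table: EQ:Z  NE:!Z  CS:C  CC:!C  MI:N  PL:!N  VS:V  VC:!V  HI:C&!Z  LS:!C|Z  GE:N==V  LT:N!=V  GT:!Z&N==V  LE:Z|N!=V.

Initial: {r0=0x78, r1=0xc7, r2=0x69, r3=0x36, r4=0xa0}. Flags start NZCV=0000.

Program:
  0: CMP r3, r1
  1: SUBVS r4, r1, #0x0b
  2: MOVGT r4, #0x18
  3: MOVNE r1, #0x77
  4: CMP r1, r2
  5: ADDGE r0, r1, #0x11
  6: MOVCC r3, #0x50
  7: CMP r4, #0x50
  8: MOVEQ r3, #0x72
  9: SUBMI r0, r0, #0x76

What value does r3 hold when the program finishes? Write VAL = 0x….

VAL = 0x36

[0] flags=0000 → (cmp)
[1] flags=0000 VS?F → skip
[2] flags=0000 GT?T → r4=0x18
[3] flags=0000 NE?T → r1=0x77
[4] flags=0010 → (cmp)
[5] flags=0010 GE?T → r0=0x88
[6] flags=0010 CC?F → skip
[7] flags=1000 → (cmp)
[8] flags=1000 EQ?F → skip
[9] flags=1000 MI?T → r0=0x12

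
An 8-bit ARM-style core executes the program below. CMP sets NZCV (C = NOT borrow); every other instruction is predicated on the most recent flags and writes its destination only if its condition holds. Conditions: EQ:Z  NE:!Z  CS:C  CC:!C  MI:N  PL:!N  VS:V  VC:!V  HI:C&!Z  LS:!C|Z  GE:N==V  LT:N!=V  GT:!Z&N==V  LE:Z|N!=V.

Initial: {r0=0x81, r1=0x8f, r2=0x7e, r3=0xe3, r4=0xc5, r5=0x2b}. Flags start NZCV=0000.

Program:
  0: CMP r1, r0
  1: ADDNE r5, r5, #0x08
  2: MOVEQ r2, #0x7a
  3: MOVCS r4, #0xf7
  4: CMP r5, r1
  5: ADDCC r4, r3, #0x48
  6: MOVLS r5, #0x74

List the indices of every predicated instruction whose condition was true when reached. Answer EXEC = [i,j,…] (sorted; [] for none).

EXEC = [1,3,5,6]

0: ✓ CMP  NZCV=0010
1: ✓ ADDNE  r5←0x33
2: · MOVEQ
3: ✓ MOVCS  r4←0xf7
4: ✓ CMP  NZCV=1001
5: ✓ ADDCC  r4←0x2b
6: ✓ MOVLS  r5←0x74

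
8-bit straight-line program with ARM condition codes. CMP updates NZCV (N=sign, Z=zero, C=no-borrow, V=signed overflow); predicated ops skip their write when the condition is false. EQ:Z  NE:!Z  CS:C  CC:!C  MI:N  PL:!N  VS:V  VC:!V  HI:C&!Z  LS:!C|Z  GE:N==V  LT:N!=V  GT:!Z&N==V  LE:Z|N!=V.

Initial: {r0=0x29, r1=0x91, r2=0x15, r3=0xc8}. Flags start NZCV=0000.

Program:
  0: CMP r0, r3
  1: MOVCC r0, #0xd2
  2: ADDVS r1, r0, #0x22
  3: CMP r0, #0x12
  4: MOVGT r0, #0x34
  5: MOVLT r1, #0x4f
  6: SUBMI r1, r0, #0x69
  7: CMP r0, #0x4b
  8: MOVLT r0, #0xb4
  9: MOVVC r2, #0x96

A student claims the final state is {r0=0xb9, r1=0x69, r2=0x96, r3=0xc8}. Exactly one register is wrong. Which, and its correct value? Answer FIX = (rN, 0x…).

FIX = (r0, 0xb4)

0: ✓ CMP  NZCV=0000
1: ✓ MOVCC  r0←0xd2
2: · ADDVS
3: ✓ CMP  NZCV=1010
4: · MOVGT
5: ✓ MOVLT  r1←0x4f
6: ✓ SUBMI  r1←0x69
7: ✓ CMP  NZCV=1010
8: ✓ MOVLT  r0←0xb4
9: ✓ MOVVC  r2←0x96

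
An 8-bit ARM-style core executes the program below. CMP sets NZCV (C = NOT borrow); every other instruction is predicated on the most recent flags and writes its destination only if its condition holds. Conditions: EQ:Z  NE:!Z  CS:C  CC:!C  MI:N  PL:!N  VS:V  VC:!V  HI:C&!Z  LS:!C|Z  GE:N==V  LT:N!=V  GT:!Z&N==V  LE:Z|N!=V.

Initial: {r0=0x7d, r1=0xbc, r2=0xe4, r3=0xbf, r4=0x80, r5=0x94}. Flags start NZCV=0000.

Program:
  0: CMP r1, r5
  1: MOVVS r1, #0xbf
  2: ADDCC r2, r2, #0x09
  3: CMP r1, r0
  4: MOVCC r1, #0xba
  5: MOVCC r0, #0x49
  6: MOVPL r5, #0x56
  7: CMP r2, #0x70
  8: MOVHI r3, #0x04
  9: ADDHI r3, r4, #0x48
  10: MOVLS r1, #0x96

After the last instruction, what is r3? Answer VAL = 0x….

[0] flags=0010 → (cmp)
[1] flags=0010 VS?F → skip
[2] flags=0010 CC?F → skip
[3] flags=0011 → (cmp)
[4] flags=0011 CC?F → skip
[5] flags=0011 CC?F → skip
[6] flags=0011 PL?T → r5=0x56
[7] flags=0011 → (cmp)
[8] flags=0011 HI?T → r3=0x04
[9] flags=0011 HI?T → r3=0xc8
[10] flags=0011 LS?F → skip

VAL = 0xc8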